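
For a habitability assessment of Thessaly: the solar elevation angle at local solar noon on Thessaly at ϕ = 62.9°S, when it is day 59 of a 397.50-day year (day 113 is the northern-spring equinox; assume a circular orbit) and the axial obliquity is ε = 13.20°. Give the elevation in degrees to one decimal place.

37.0°

Solar longitude: L_s = 360° × (59 − 113)/397.50 = -48.906°, i.e. -48.906° + 360° = 311.094°.
sin δ = sin 13.20° × sin 311.094° = -0.17209, so δ = -9.909°.
At local noon the hour angle is zero, so the zenith angle equals |ϕ − δ| = |-62.9° − (-9.909°)| = 52.991°.
Elevation = 90° − 52.991° = 37.0°.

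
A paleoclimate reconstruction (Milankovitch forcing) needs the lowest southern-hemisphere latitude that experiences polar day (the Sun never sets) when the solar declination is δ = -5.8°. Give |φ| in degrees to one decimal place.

Polar day requires cos H₀ = −tan φ tan δ ≤ −1, i.e. tan φ tan δ ≥ 1.
The boundary is |tan φ| · |tan δ| = 1, so |φ| = 90° − |δ| = 90° − 5.8° = 84.2° in the southern hemisphere.

|φ| = 84.2°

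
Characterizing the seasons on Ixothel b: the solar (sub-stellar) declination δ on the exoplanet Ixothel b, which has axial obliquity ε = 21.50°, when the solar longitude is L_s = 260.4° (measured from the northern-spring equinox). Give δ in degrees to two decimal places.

δ = -21.18°

sin δ = sin ε · sin L_s = sin 21.50° × sin 260.4° = -0.361369.
δ = arcsin(-0.361369) = -21.18°.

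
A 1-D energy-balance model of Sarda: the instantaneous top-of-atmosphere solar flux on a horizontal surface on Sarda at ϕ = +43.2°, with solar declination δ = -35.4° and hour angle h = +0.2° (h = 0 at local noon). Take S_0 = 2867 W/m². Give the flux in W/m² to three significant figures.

cos θ_z = sin ϕ sin δ + cos ϕ cos δ cos h = -0.396545 + 0.594199 = 0.197654.
Flux = S_0 · cos θ_z = 2867 × 0.197654 = 566.7 W/m².

567 W/m²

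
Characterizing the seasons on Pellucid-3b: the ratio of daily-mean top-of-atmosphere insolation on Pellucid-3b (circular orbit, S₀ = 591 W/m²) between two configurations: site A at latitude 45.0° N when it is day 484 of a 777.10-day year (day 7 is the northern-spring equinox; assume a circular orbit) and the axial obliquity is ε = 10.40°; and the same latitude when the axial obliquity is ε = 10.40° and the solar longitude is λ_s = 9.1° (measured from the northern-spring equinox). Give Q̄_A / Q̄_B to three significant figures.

— Configuration A (φ=+45.0°):
Solar longitude: λ_s = 360° × (484 − 7)/777.10 = 220.975°.
sin δ = sin 10.40° × sin 220.975° = -0.11837, so δ = -6.798°.
cos H₀ = −tan(+45.0°) tan(-6.798°) = 0.1192, H₀ = 1.4513 rad.
Bracket: H₀ sin φ sin δ + cos φ cos δ sin H₀ = 1.4513×0.70711×-0.11837 + 0.70711×0.99297×0.99287 = -0.121475 + 0.697133 = 0.575658.
Q̄ = (S₀/π) × [bracket] = (591/π) × 0.575658 = 108.29 W/m².
— Configuration B (φ=+45.0°):
Solar declination: sin δ = sin ε · sin λ_s = sin 10.40° × sin 9.1° = 0.02855, so δ = +1.636°.
cos H₀ = −tan(+45.0°) tan(+1.636°) = -0.0286, H₀ = 1.5994 rad.
Bracket: H₀ sin φ sin δ + cos φ cos δ sin H₀ = 1.5994×0.70711×0.02855 + 0.70711×0.99959×0.99959 = 0.032289 + 0.706530 = 0.738819.
Q̄ = (S₀/π) × [bracket] = (591/π) × 0.738819 = 138.99 W/m².
Ratio Q̄_A / Q̄_B = 108.29 / 138.99 = 0.7791.

Q̄_A / Q̄_B ≈ 0.779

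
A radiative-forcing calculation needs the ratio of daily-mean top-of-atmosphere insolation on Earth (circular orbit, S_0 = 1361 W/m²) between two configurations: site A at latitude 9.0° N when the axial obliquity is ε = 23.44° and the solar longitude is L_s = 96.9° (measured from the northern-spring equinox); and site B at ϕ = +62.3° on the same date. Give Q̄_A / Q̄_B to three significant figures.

Q̄_A / Q̄_B ≈ 0.891

— Configuration A (ϕ=+9.0°):
Solar declination: sin δ = sin ε · sin L_s = sin 23.44° × sin 96.9° = 0.39491, so δ = +23.260°.
cos h₀ = −tan(+9.0°) tan(+23.260°) = -0.0681, h₀ = 1.6389 rad.
Bracket: h₀ sin ϕ sin δ + cos ϕ cos δ sin h₀ = 1.6389×0.15643×0.39491 + 0.98769×0.91872×0.99768 = 0.101244 + 0.905305 = 1.006549.
Q̄ = (S_0/π) × [bracket] = (1361/π) × 1.006549 = 436.06 W/m².
— Configuration B (ϕ=+62.3°):
cos h₀ = −tan(+62.3°) tan(+23.260°) = -0.8187, h₀ = 2.5300 rad.
Bracket: h₀ sin ϕ sin δ + cos ϕ cos δ sin h₀ = 2.5300×0.88539×0.39491 + 0.46484×0.91872×0.57417 = 0.884613 + 0.245204 = 1.129817.
Q̄ = (S_0/π) × [bracket] = (1361/π) × 1.129817 = 489.46 W/m².
Ratio Q̄_A / Q̄_B = 436.06 / 489.46 = 0.8909.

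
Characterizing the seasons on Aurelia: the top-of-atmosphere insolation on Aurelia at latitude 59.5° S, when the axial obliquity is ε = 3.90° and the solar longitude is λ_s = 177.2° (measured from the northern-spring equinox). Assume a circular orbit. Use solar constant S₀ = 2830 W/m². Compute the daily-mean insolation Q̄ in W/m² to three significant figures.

Solar declination: sin δ = sin ε · sin λ_s = sin 3.90° × sin 177.2° = 0.00332, so δ = +0.190°.
cos H₀ = −tan(-59.5°) tan(+0.190°) = 0.0056, H₀ = 1.5652 rad.
Bracket: H₀ sin φ sin δ + cos φ cos δ sin H₀ = 1.5652×-0.86163×0.00332 + 0.50754×0.99999×0.99998 = -0.004477 + 0.507525 = 0.503048.
Q̄ = (S₀/π) × [bracket] = (2830/π) × 0.503048 = 453.2 W/m².

Q̄ ≈ 453 W/m²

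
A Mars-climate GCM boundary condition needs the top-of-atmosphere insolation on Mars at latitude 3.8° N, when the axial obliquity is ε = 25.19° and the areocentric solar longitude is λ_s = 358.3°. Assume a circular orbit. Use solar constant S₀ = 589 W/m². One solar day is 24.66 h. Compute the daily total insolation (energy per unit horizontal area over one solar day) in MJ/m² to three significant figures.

16.6 MJ/m²

sin δ = sin 25.19° × sin 358.3° = -0.01263, so δ = -0.723°.
cos H₀ = −tan(+3.8°) tan(-0.723°) = 0.0008, H₀ = 1.5700 rad.
Bracket: H₀ sin φ sin δ + cos φ cos δ sin H₀ = 1.5700×0.06627×-0.01263 + 0.99780×0.99992×1.00000 = -0.001314 + 0.997720 = 0.996406.
Q̄ = (S₀/π) × [bracket] = (589/π) × 0.996406 = 186.81 W/m².
Daily total = Q̄ × 24.66 h × 3600 s/h = 186.81 × 24.66 × 3600 / 10⁶ = 16.58 MJ/m².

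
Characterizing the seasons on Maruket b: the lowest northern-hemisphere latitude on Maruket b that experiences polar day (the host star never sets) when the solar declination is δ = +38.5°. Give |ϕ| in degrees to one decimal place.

Polar day requires cos h₀ = −tan ϕ tan δ ≤ −1, i.e. tan ϕ tan δ ≥ 1.
The boundary is |tan ϕ| · |tan δ| = 1, so |ϕ| = 90° − |δ| = 90° − 38.5° = 51.5° in the northern hemisphere.

|ϕ| = 51.5°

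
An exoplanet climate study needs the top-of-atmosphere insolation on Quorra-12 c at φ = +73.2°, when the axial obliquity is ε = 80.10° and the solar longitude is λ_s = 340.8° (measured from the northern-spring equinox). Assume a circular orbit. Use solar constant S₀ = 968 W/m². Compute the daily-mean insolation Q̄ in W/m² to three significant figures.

Q̄ ≈ 0.00 W/m²

Solar declination: sin δ = sin ε · sin λ_s = sin 80.10° × sin 340.8° = -0.32397, so δ = -18.903°.
cos H₀ = −tan(+73.2°) tan(-18.903°) = 1.1342 ≥ 1 ⇒ polar night, H₀ = 0 and Q̄ = 0.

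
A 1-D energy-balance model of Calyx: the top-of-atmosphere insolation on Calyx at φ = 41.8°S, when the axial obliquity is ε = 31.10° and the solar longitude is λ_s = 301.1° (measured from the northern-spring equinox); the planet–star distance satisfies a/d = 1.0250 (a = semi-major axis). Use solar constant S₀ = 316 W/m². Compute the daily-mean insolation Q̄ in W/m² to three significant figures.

Q̄ ≈ 127 W/m²

Solar declination: sin δ = sin ε · sin λ_s = sin 31.10° × sin 301.1° = -0.44229, so δ = -26.250°.
cos H₀ = −tan(-41.8°) tan(-26.250°) = -0.4409, H₀ = 2.0274 rad.
Bracket: H₀ sin φ sin δ + cos φ cos δ sin H₀ = 2.0274×-0.66653×-0.44229 + 0.74548×0.89687×0.89754 = 0.597677 + 0.600094 = 1.197771.
Inverse-square distance factor (a/d)² = 1.0250² = 1.050625.
Q̄ = (S₀/π) × 1.050625 × [bracket] = (316/π) × 1.050625 × 1.197771 = 126.6 W/m².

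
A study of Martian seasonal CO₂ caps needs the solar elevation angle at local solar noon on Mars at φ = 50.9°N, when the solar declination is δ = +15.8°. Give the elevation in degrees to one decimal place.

54.9°

At local noon the hour angle is zero, so the zenith angle equals |φ − δ| = |+50.9° − (+15.800°)| = 35.100°.
Elevation = 90° − 35.100° = 54.9°.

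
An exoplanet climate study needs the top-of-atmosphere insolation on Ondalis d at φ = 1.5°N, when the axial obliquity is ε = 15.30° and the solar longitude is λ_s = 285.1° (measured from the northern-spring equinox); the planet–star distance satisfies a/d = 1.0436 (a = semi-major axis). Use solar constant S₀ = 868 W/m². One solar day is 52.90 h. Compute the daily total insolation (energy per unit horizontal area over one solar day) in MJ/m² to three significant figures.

54.8 MJ/m²

Solar declination: sin δ = sin ε · sin λ_s = sin 15.30° × sin 285.1° = -0.25476, so δ = -14.759°.
cos H₀ = −tan(+1.5°) tan(-14.759°) = 0.0069, H₀ = 1.5639 rad.
Bracket: H₀ sin φ sin δ + cos φ cos δ sin H₀ = 1.5639×0.02618×-0.25476 + 0.99966×0.96700×0.99998 = -0.010431 + 0.966652 = 0.956221.
Inverse-square distance factor (a/d)² = 1.0436² = 1.089101.
Q̄ = (S₀/π) × 1.089101 × [bracket] = (868/π) × 1.089101 × 0.956221 = 287.74 W/m².
Daily total = Q̄ × 52.90 h × 3600 s/h = 287.74 × 52.90 × 3600 / 10⁶ = 54.80 MJ/m².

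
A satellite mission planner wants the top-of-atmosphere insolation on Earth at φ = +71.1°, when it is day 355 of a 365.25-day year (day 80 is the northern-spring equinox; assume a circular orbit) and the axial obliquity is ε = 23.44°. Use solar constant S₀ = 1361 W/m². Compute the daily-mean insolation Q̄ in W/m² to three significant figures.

Solar longitude: λ_s = 360° × (355 − 80)/365.25 = 271.047°.
sin δ = sin 23.44° × sin 271.047° = -0.39772, so δ = -23.436°.
cos H₀ = −tan(+71.1°) tan(-23.436°) = 1.2661 ≥ 1 ⇒ polar night, H₀ = 0 and Q̄ = 0.

Q̄ ≈ 0.00 W/m²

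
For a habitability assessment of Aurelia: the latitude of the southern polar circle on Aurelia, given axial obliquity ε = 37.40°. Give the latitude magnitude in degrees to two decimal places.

52.60°

The polar circle is the lowest latitude that experiences at least one full rotation of continuous darkness at the northern-summer solstice; it lies at |ϕ| = 90° − ε = 90° − 37.40° = 52.60°.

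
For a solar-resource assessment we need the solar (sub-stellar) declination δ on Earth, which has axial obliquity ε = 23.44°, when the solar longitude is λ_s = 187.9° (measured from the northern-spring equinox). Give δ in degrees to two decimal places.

sin δ = sin ε · sin λ_s = sin 23.44° × sin 187.9° = -0.054674.
δ = arcsin(-0.054674) = -3.13°.

δ = -3.13°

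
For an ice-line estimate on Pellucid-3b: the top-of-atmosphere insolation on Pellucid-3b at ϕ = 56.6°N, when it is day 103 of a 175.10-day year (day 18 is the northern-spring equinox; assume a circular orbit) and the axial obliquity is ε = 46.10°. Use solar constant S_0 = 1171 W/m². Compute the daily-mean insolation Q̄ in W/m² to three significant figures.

Q̄ ≈ 238 W/m²

Solar longitude: L_s = 360° × (103 − 18)/175.10 = 174.757°.
sin δ = sin 46.10° × sin 174.757° = 0.06584, so δ = +3.775°.
cos h₀ = −tan(+56.6°) tan(+3.775°) = -0.1001, h₀ = 1.6710 rad.
Bracket: h₀ sin ϕ sin δ + cos ϕ cos δ sin h₀ = 1.6710×0.83485×0.06584 + 0.55048×0.99783×0.99498 = 0.091849 + 0.546528 = 0.638377.
Q̄ = (S_0/π) × [bracket] = (1171/π) × 0.638377 = 237.9 W/m².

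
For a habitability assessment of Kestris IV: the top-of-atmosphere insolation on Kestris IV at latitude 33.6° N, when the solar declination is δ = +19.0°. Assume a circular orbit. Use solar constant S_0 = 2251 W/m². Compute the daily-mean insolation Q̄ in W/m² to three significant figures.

cos h₀ = −tan(+33.6°) tan(+19.000°) = -0.2288, h₀ = 1.8016 rad.
Bracket: h₀ sin ϕ sin δ + cos ϕ cos δ sin h₀ = 1.8016×0.55339×0.32557 + 0.83292×0.94552×0.97348 = 0.324589 + 0.766657 = 1.091246.
Q̄ = (S_0/π) × [bracket] = (2251/π) × 1.091246 = 781.9 W/m².

Q̄ ≈ 782 W/m²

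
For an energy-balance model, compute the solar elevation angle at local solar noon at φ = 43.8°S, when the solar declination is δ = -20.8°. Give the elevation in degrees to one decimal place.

At local noon the hour angle is zero, so the zenith angle equals |φ − δ| = |-43.8° − (-20.800°)| = 23.000°.
Elevation = 90° − 23.000° = 67.0°.

67.0°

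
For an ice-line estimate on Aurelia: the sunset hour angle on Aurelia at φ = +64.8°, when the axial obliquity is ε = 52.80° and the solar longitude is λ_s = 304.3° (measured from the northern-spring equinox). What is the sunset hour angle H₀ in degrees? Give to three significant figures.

H₀ = 0.00°

Solar declination: sin δ = sin ε · sin λ_s = sin 52.80° × sin 304.3° = -0.65801, so δ = -41.148°.
cos H₀ = −tan φ · tan δ = 1.8570 ≥ 1, so the host star never rises (polar night) and H₀ = 0.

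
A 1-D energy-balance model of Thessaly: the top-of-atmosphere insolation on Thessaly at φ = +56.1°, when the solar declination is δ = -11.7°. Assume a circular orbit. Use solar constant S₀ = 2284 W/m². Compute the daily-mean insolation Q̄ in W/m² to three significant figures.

cos H₀ = −tan(+56.1°) tan(-11.700°) = 0.3082, H₀ = 1.2575 rad.
Bracket: H₀ sin φ sin δ + cos φ cos δ sin H₀ = 1.2575×0.83001×-0.20279 + 0.55775×0.97922×0.95133 = -0.211660 + 0.519578 = 0.307918.
Q̄ = (S₀/π) × [bracket] = (2284/π) × 0.307918 = 223.9 W/m².

Q̄ ≈ 224 W/m²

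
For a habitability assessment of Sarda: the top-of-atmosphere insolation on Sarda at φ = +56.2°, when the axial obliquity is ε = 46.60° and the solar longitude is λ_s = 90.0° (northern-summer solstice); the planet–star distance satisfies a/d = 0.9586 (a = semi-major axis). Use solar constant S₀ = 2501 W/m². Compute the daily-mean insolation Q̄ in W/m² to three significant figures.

Q̄ ≈ 1.39e+03 W/m²

Solar declination: sin δ = sin ε · sin λ_s = sin 46.60° × sin 90.0° = 0.72657, so δ = +46.600°.
cos H₀ = −tan(+56.2°) tan(+46.600°) = -1.5796 ≤ −1 ⇒ polar day, H₀ = π.
Bracket: H₀ sin φ sin δ + cos φ cos δ sin H₀ = 3.1416×0.83098×0.72657 + 0.55630×0.68709×0.00000 = 1.896789 + 0.000000 = 1.896789.
Inverse-square distance factor (a/d)² = 0.9586² = 0.918914.
Q̄ = (S₀/π) × 0.918914 × [bracket] = (2501/π) × 0.918914 × 1.896789 = 1388 W/m².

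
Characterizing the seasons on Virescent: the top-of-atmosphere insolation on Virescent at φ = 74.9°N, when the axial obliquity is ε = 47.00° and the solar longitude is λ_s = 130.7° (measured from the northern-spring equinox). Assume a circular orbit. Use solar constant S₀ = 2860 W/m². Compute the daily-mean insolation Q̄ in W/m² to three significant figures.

Solar declination: sin δ = sin ε · sin λ_s = sin 47.00° × sin 130.7° = 0.55446, so δ = +33.674°.
cos H₀ = −tan(+74.9°) tan(+33.674°) = -2.4693 ≤ −1 ⇒ polar day, H₀ = π.
Bracket: H₀ sin φ sin δ + cos φ cos δ sin H₀ = 3.1416×0.96547×0.55446 + 0.26050×0.83221×0.00000 = 1.681744 + 0.000000 = 1.681744.
Q̄ = (S₀/π) × [bracket] = (2860/π) × 1.681744 = 1531 W/m².

Q̄ ≈ 1.53e+03 W/m²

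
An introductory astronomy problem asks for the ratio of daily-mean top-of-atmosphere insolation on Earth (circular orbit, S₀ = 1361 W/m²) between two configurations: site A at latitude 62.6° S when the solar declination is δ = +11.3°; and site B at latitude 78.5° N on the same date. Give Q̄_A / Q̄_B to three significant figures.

Q̄_A / Q̄_B ≈ 0.351

— Configuration A (φ=-62.6°):
cos H₀ = −tan(-62.6°) tan(+11.300°) = 0.3855, H₀ = 1.1751 rad.
Bracket: H₀ sin φ sin δ + cos φ cos δ sin H₀ = 1.1751×-0.88782×0.19595 + 0.46020×0.98061×0.92271 = -0.204430 + 0.416398 = 0.211968.
Q̄ = (S₀/π) × [bracket] = (1361/π) × 0.211968 = 91.829 W/m².
— Configuration B (φ=+78.5°):
cos H₀ = −tan(+78.5°) tan(+11.300°) = -0.9821, H₀ = 2.9523 rad.
Bracket: H₀ sin φ sin δ + cos φ cos δ sin H₀ = 2.9523×0.97992×0.19595 + 0.19937×0.98061×0.18812 = 0.566887 + 0.036778 = 0.603665.
Q̄ = (S₀/π) × [bracket] = (1361/π) × 0.603665 = 261.52 W/m².
Ratio Q̄_A / Q̄_B = 91.829 / 261.52 = 0.3511.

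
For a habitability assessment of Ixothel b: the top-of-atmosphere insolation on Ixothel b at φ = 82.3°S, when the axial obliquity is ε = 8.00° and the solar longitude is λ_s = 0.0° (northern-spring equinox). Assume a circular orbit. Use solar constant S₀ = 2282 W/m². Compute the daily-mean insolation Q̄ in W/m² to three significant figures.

Q̄ ≈ 97.3 W/m²

Solar declination: sin δ = sin ε · sin λ_s = sin 8.00° × sin 0.0° = 0.00000, so δ = +0.000°.
cos H₀ = −tan(-82.3°) tan(+0.000°) = 0.0000, H₀ = 1.5708 rad.
Bracket: H₀ sin φ sin δ + cos φ cos δ sin H₀ = 1.5708×-0.99098×0.00000 + 0.13399×1.00000×1.00000 = -0.000000 + 0.133990 = 0.133990.
Q̄ = (S₀/π) × [bracket] = (2282/π) × 0.133990 = 97.33 W/m².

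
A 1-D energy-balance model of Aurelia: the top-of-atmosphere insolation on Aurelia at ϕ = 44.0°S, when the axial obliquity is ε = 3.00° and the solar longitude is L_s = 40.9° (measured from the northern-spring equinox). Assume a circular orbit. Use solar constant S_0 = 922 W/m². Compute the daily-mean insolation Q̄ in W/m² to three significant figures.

Q̄ ≈ 200 W/m²

Solar declination: sin δ = sin ε · sin L_s = sin 3.00° × sin 40.9° = 0.03427, so δ = +1.964°.
cos h₀ = −tan(-44.0°) tan(+1.964°) = 0.0331, h₀ = 1.5377 rad.
Bracket: h₀ sin ϕ sin δ + cos ϕ cos δ sin h₀ = 1.5377×-0.69466×0.03427 + 0.71934×0.99941×0.99945 = -0.036606 + 0.718520 = 0.681914.
Q̄ = (S_0/π) × [bracket] = (922/π) × 0.681914 = 200.1 W/m².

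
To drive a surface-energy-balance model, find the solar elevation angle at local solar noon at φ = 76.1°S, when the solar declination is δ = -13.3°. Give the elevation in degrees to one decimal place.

27.2°

At local noon the hour angle is zero, so the zenith angle equals |φ − δ| = |-76.1° − (-13.300°)| = 62.800°.
Elevation = 90° − 62.800° = 27.2°.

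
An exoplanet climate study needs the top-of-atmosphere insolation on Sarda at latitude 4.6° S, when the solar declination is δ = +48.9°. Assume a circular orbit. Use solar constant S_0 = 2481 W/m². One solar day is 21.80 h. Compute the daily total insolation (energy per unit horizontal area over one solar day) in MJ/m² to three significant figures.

cos h₀ = −tan(-4.6°) tan(+48.900°) = 0.0922, h₀ = 1.4784 rad.
Bracket: h₀ sin ϕ sin δ + cos ϕ cos δ sin h₀ = 1.4784×-0.08020×0.75356 + 0.99678×0.65738×0.99574 = -0.089348 + 0.652472 = 0.563124.
Q̄ = (S_0/π) × [bracket] = (2481/π) × 0.563124 = 444.71 W/m².
Daily total = Q̄ × 21.80 h × 3600 s/h = 444.71 × 21.80 × 3600 / 10⁶ = 34.90 MJ/m².

34.9 MJ/m²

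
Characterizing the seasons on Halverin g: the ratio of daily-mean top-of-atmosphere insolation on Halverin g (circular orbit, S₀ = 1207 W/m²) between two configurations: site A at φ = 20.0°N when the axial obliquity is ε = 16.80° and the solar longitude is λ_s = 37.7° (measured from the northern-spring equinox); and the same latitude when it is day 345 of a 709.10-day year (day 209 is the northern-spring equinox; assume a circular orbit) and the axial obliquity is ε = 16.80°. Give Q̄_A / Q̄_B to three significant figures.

Q̄_A / Q̄_B ≈ 0.969

— Configuration A (φ=+20.0°):
Solar declination: sin δ = sin ε · sin λ_s = sin 16.80° × sin 37.7° = 0.17675, so δ = +10.181°.
cos H₀ = −tan(+20.0°) tan(+10.181°) = -0.0654, H₀ = 1.6362 rad.
Bracket: H₀ sin φ sin δ + cos φ cos δ sin H₀ = 1.6362×0.34202×0.17675 + 0.93969×0.98426×0.99786 = 0.098912 + 0.922920 = 1.021832.
Q̄ = (S₀/π) × [bracket] = (1207/π) × 1.021832 = 392.59 W/m².
— Configuration B (φ=+20.0°):
Solar longitude: λ_s = 360° × (345 − 209)/709.10 = 69.045°.
sin δ = sin 16.80° × sin 69.045° = 0.26992, so δ = +15.659°.
cos H₀ = −tan(+20.0°) tan(+15.659°) = -0.1020, H₀ = 1.6730 rad.
Bracket: H₀ sin φ sin δ + cos φ cos δ sin H₀ = 1.6730×0.34202×0.26992 + 0.93969×0.96288×0.99478 = 0.154448 + 0.900086 = 1.054534.
Q̄ = (S₀/π) × [bracket] = (1207/π) × 1.054534 = 405.15 W/m².
Ratio Q̄_A / Q̄_B = 392.59 / 405.15 = 0.9690.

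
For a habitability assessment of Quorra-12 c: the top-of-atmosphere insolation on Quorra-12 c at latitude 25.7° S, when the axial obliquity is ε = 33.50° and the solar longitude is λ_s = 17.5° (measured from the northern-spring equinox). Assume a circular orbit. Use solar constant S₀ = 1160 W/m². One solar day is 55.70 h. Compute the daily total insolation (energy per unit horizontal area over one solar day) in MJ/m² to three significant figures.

57.6 MJ/m²

Solar declination: sin δ = sin ε · sin λ_s = sin 33.50° × sin 17.5° = 0.16597, so δ = +9.554°.
cos H₀ = −tan(-25.7°) tan(+9.554°) = 0.0810, H₀ = 1.4897 rad.
Bracket: H₀ sin φ sin δ + cos φ cos δ sin H₀ = 1.4897×-0.43366×0.16597 + 0.90108×0.98613×0.99671 = -0.107220 + 0.885659 = 0.778439.
Q̄ = (S₀/π) × [bracket] = (1160/π) × 0.778439 = 287.43 W/m².
Daily total = Q̄ × 55.70 h × 3600 s/h = 287.43 × 55.70 × 3600 / 10⁶ = 57.64 MJ/m².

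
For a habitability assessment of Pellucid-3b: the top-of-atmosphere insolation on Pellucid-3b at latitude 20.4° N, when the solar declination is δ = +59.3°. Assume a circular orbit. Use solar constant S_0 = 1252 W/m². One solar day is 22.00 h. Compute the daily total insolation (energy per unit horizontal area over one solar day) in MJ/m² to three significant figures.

cos h₀ = −tan(+20.4°) tan(+59.300°) = -0.6263, h₀ = 2.2477 rad.
Bracket: h₀ sin ϕ sin δ + cos ϕ cos δ sin h₀ = 2.2477×0.34857×0.85985 + 0.93728×0.51054×0.77955 = 0.673676 + 0.373029 = 1.046705.
Q̄ = (S_0/π) × [bracket] = (1252/π) × 1.046705 = 417.14 W/m².
Daily total = Q̄ × 22.00 h × 3600 s/h = 417.14 × 22.00 × 3600 / 10⁶ = 33.04 MJ/m².

33.0 MJ/m²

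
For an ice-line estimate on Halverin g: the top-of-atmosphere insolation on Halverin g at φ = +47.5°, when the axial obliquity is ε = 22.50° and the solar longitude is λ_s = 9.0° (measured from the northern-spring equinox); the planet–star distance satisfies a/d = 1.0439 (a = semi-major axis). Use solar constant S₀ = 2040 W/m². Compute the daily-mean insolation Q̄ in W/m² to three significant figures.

Solar declination: sin δ = sin ε · sin λ_s = sin 22.50° × sin 9.0° = 0.05986, so δ = +3.432°.
cos H₀ = −tan(+47.5°) tan(+3.432°) = -0.0654, H₀ = 1.6363 rad.
Bracket: H₀ sin φ sin δ + cos φ cos δ sin H₀ = 1.6363×0.73728×0.05986 + 0.67559×0.99821×0.99786 = 0.072216 + 0.672938 = 0.745154.
Inverse-square distance factor (a/d)² = 1.0439² = 1.089727.
Q̄ = (S₀/π) × 1.089727 × [bracket] = (2040/π) × 1.089727 × 0.745154 = 527.3 W/m².

Q̄ ≈ 527 W/m²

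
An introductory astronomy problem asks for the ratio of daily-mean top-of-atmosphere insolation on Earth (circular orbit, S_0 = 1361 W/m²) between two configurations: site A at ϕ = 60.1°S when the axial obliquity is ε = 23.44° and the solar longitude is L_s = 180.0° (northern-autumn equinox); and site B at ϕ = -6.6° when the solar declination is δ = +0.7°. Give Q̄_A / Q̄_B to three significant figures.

Q̄_A / Q̄_B ≈ 0.503

— Configuration A (ϕ=-60.1°):
Solar declination: sin δ = sin ε · sin L_s = sin 23.44° × sin 180.0° = 0.00000, so δ = +0.000°.
cos h₀ = −tan(-60.1°) tan(+0.000°) = 0.0000, h₀ = 1.5708 rad.
Bracket: h₀ sin ϕ sin δ + cos ϕ cos δ sin h₀ = 1.5708×-0.86690×0.00000 + 0.49849×1.00000×1.00000 = -0.000000 + 0.498490 = 0.498490.
Q̄ = (S_0/π) × [bracket] = (1361/π) × 0.498490 = 215.96 W/m².
— Configuration B (ϕ=-6.6°):
cos h₀ = −tan(-6.6°) tan(+0.700°) = 0.0014, h₀ = 1.5694 rad.
Bracket: h₀ sin ϕ sin δ + cos ϕ cos δ sin h₀ = 1.5694×-0.11494×0.01222 + 0.99337×0.99993×1.00000 = -0.002204 + 0.993300 = 0.991096.
Q̄ = (S_0/π) × [bracket] = (1361/π) × 0.991096 = 429.36 W/m².
Ratio Q̄_A / Q̄_B = 215.96 / 429.36 = 0.5030.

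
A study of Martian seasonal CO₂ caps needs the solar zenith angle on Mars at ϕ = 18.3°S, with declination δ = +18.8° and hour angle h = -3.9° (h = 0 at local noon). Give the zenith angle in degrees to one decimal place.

θ_z = 37.3°

cos θ_z = sin ϕ sin δ + cos ϕ cos δ cos h = -0.101189 + 0.896692 = 0.795503.
θ_z = arccos(0.795503) = 37.3°.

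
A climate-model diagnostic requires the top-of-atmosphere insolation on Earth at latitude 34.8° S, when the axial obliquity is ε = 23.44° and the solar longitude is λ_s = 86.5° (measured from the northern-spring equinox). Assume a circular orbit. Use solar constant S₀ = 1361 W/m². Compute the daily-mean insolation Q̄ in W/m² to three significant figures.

Solar declination: sin δ = sin ε · sin λ_s = sin 23.44° × sin 86.5° = 0.39705, so δ = +23.394°.
cos H₀ = −tan(-34.8°) tan(+23.394°) = 0.3007, H₀ = 1.2654 rad.
Bracket: H₀ sin φ sin δ + cos φ cos δ sin H₀ = 1.2654×-0.57071×0.39705 + 0.82115×0.91780×0.95373 = -0.286740 + 0.718780 = 0.432040.
Q̄ = (S₀/π) × [bracket] = (1361/π) × 0.432040 = 187.2 W/m².

Q̄ ≈ 187 W/m²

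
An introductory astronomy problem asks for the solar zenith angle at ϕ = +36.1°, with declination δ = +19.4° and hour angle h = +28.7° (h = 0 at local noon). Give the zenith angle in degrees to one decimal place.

cos θ_z = sin ϕ sin δ + cos ϕ cos δ cos h = 0.195708 + 0.668486 = 0.864194.
θ_z = arccos(0.864194) = 30.2°.

θ_z = 30.2°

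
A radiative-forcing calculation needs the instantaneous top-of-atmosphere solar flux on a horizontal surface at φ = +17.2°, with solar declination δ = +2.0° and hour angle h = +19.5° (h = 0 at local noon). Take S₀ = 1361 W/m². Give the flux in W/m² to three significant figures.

cos θ_z = sin φ sin δ + cos φ cos δ cos h = 0.010320 + 0.899936 = 0.910256.
Flux = S₀ · cos θ_z = 1361 × 0.910256 = 1239 W/m².

1.24e+03 W/m²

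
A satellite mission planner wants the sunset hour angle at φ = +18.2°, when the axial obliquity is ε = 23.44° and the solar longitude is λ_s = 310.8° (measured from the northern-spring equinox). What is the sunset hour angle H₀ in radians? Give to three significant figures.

H₀ = 1.47 rad

Solar declination: sin δ = sin ε · sin λ_s = sin 23.44° × sin 310.8° = -0.30112, so δ = -17.525°.
cos H₀ = −tan φ · tan δ = −tan(+18.2°) × tan(-17.525°) = 0.1038, so H₀ = 1.4668 rad = 84.04°.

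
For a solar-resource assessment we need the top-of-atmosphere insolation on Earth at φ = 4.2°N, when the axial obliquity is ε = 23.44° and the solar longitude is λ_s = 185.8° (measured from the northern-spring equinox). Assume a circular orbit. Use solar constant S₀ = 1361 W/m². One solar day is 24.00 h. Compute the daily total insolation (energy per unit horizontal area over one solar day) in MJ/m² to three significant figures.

Solar declination: sin δ = sin ε · sin λ_s = sin 23.44° × sin 185.8° = -0.04020, so δ = -2.304°.
cos H₀ = −tan(+4.2°) tan(-2.304°) = 0.0030, H₀ = 1.5678 rad.
Bracket: H₀ sin φ sin δ + cos φ cos δ sin H₀ = 1.5678×0.07324×-0.04020 + 0.99731×0.99919×1.00000 = -0.004616 + 0.996502 = 0.991886.
Q̄ = (S₀/π) × [bracket] = (1361/π) × 0.991886 = 429.70 W/m².
Daily total = Q̄ × 24.00 h × 3600 s/h = 429.70 × 24.00 × 3600 / 10⁶ = 37.13 MJ/m².

37.1 MJ/m²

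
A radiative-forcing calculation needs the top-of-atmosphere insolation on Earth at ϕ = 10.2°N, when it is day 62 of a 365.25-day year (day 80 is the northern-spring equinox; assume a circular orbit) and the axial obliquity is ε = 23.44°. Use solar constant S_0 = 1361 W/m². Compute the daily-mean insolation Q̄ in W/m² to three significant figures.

Q̄ ≈ 409 W/m²

Solar longitude: L_s = 360° × (62 − 80)/365.25 = -17.741°, i.e. -17.741° + 360° = 342.259°.
sin δ = sin 23.44° × sin 342.259° = -0.12121, so δ = -6.962°.
cos h₀ = −tan(+10.2°) tan(-6.962°) = 0.0220, h₀ = 1.5488 rad.
Bracket: h₀ sin ϕ sin δ + cos ϕ cos δ sin h₀ = 1.5488×0.17708×-0.12121 + 0.98420×0.99263×0.99976 = -0.033243 + 0.976712 = 0.943469.
Q̄ = (S_0/π) × [bracket] = (1361/π) × 0.943469 = 408.7 W/m².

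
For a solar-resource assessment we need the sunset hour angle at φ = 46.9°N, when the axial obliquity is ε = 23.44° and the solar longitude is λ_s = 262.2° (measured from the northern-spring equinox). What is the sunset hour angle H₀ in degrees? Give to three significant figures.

H₀ = 62.7°

Solar declination: sin δ = sin ε · sin λ_s = sin 23.44° × sin 262.2° = -0.39411, so δ = -23.210°.
cos H₀ = −tan φ · tan δ = −tan(+46.9°) × tan(-23.210°) = 0.4582, so H₀ = 1.0948 rad = 62.73°.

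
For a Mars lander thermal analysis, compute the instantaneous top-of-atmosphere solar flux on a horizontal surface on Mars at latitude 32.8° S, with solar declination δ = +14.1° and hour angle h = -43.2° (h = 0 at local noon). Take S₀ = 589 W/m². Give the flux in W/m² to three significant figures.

cos θ_z = sin φ sin δ + cos φ cos δ cos h = -0.131968 + 0.594286 = 0.462318.
Flux = S₀ · cos θ_z = 589 × 0.462318 = 272.3 W/m².

272 W/m²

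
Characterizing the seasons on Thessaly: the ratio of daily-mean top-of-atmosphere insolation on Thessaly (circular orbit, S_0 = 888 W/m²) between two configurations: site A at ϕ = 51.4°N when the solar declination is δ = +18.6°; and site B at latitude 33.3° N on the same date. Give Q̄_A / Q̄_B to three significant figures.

Q̄_A / Q̄_B ≈ 0.954

— Configuration A (ϕ=+51.4°):
cos h₀ = −tan(+51.4°) tan(+18.600°) = -0.4216, h₀ = 2.0060 rad.
Bracket: h₀ sin ϕ sin δ + cos ϕ cos δ sin h₀ = 2.0060×0.78152×0.31896 + 0.62388×0.94777×0.90679 = 0.500043 + 0.536180 = 1.036223.
Q̄ = (S_0/π) × [bracket] = (888/π) × 1.036223 = 292.90 W/m².
— Configuration B (ϕ=+33.3°):
cos h₀ = −tan(+33.3°) tan(+18.600°) = -0.2211, h₀ = 1.7937 rad.
Bracket: h₀ sin ϕ sin δ + cos ϕ cos δ sin h₀ = 1.7937×0.54902×0.31896 + 0.83581×0.94777×0.97526 = 0.314105 + 0.772558 = 1.086663.
Q̄ = (S_0/π) × [bracket] = (888/π) × 1.086663 = 307.16 W/m².
Ratio Q̄_A / Q̄_B = 292.90 / 307.16 = 0.9536.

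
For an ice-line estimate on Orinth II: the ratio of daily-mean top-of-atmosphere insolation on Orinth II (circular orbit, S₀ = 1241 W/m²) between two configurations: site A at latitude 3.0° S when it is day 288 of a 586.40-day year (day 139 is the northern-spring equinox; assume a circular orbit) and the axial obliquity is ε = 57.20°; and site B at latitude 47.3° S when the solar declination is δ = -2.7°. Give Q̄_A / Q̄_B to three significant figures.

Q̄_A / Q̄_B ≈ 0.647

— Configuration A (φ=-3.0°):
Solar longitude: λ_s = 360° × (288 − 139)/586.40 = 91.473°.
sin δ = sin 57.20° × sin 91.473° = 0.84029, so δ = +57.171°.
cos H₀ = −tan(-3.0°) tan(+57.171°) = 0.0812, H₀ = 1.4895 rad.
Bracket: H₀ sin φ sin δ + cos φ cos δ sin H₀ = 1.4895×-0.05234×0.84029 + 0.99863×0.54214×0.99670 = -0.065509 + 0.539611 = 0.474102.
Q̄ = (S₀/π) × [bracket] = (1241/π) × 0.474102 = 187.28 W/m².
— Configuration B (φ=-47.3°):
cos H₀ = −tan(-47.3°) tan(-2.700°) = -0.0511, H₀ = 1.6219 rad.
Bracket: H₀ sin φ sin δ + cos φ cos δ sin H₀ = 1.6219×-0.73491×-0.04711 + 0.67816×0.99889×0.99869 = 0.056153 + 0.676520 = 0.732673.
Q̄ = (S₀/π) × [bracket] = (1241/π) × 0.732673 = 289.42 W/m².
Ratio Q̄_A / Q̄_B = 187.28 / 289.42 = 0.6471.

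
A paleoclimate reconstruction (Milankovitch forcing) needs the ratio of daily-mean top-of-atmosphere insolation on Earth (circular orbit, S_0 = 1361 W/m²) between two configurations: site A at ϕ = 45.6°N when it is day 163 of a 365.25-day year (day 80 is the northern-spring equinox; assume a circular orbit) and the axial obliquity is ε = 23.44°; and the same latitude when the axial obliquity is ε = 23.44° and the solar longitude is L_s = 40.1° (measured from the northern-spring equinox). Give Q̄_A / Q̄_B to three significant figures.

Q̄_A / Q̄_B ≈ 1.16

— Configuration A (ϕ=+45.6°):
Solar longitude: L_s = 360° × (163 − 80)/365.25 = 81.807°.
sin δ = sin 23.44° × sin 81.807° = 0.39373, so δ = +23.187°.
cos h₀ = −tan(+45.6°) tan(+23.187°) = -0.4374, h₀ = 2.0235 rad.
Bracket: h₀ sin ϕ sin δ + cos ϕ cos δ sin h₀ = 2.0235×0.71447×0.39373 + 0.69966×0.91923×0.89927 = 0.569227 + 0.578364 = 1.147591.
Q̄ = (S_0/π) × [bracket] = (1361/π) × 1.147591 = 497.16 W/m².
— Configuration B (ϕ=+45.6°):
Solar declination: sin δ = sin ε · sin L_s = sin 23.44° × sin 40.1° = 0.25622, so δ = +14.846°.
cos h₀ = −tan(+45.6°) tan(+14.846°) = -0.2707, h₀ = 1.8449 rad.
Bracket: h₀ sin ϕ sin δ + cos ϕ cos δ sin h₀ = 1.8449×0.71447×0.25622 + 0.69966×0.96662×0.96267 = 0.337730 + 0.651059 = 0.988789.
Q̄ = (S_0/π) × [bracket] = (1361/π) × 0.988789 = 428.36 W/m².
Ratio Q̄_A / Q̄_B = 497.16 / 428.36 = 1.161.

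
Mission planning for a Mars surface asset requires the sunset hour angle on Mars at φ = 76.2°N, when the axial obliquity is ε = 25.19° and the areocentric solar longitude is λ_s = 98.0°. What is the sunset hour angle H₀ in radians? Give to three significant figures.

H₀ = 3.14 rad

sin δ = sin 25.19° × sin 98.0° = 0.42148, so δ = +24.928°.
Sunrise equation: cos H₀ = −tan φ · tan δ = -1.8922 ≤ −1, so the Sun never sets (polar day) and H₀ = π.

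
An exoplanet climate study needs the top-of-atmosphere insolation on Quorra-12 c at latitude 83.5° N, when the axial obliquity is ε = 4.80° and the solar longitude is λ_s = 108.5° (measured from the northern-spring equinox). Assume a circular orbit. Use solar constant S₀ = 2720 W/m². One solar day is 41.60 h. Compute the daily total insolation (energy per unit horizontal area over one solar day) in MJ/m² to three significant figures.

Solar declination: sin δ = sin ε · sin λ_s = sin 4.80° × sin 108.5° = 0.07935, so δ = +4.551°.
cos H₀ = −tan(+83.5°) tan(+4.551°) = -0.6987, H₀ = 2.3443 rad.
Bracket: H₀ sin φ sin δ + cos φ cos δ sin H₀ = 2.3443×0.99357×0.07935 + 0.11320×0.99685×0.71543 = 0.184824 + 0.080732 = 0.265556.
Q̄ = (S₀/π) × [bracket] = (2720/π) × 0.265556 = 229.92 W/m².
Daily total = Q̄ × 41.60 h × 3600 s/h = 229.92 × 41.60 × 3600 / 10⁶ = 34.43 MJ/m².

34.4 MJ/m²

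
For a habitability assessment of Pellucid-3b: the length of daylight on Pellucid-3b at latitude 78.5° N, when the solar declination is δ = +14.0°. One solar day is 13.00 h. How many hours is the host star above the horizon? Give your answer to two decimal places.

Sunrise equation: cos H₀ = −tan φ · tan δ = -1.2255 ≤ −1, so the host star never sets (polar day) and H₀ = π.
Daylight = 2H₀/(2π) × 13.00 h = (3.1416/π) × 13.00 = 13.00 h.

13.00 h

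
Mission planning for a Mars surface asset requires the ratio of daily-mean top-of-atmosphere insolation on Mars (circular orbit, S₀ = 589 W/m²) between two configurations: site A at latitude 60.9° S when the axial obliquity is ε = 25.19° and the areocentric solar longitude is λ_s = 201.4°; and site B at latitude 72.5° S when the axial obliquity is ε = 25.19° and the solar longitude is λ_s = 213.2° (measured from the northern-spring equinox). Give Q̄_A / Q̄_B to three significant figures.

Q̄_A / Q̄_B ≈ 0.975

— Configuration A (φ=-60.9°):
sin δ = sin 25.19° × sin 201.4° = -0.15530, so δ = -8.934°.
cos H₀ = −tan(-60.9°) tan(-8.934°) = -0.2824, H₀ = 1.8571 rad.
Bracket: H₀ sin φ sin δ + cos φ cos δ sin H₀ = 1.8571×-0.87377×-0.15530 + 0.48634×0.98787×0.95928 = 0.252002 + 0.460877 = 0.712879.
Q̄ = (S₀/π) × [bracket] = (589/π) × 0.712879 = 133.65 W/m².
— Configuration B (φ=-72.5°):
Solar declination: sin δ = sin ε · sin λ_s = sin 25.19° × sin 213.2° = -0.23305, so δ = -13.477°.
cos H₀ = −tan(-72.5°) tan(-13.477°) = -0.7601, H₀ = 2.4342 rad.
Bracket: H₀ sin φ sin δ + cos φ cos δ sin H₀ = 2.4342×-0.95372×-0.23305 + 0.30071×0.97246×0.64982 = 0.541036 + 0.190026 = 0.731062.
Q̄ = (S₀/π) × [bracket] = (589/π) × 0.731062 = 137.06 W/m².
Ratio Q̄_A / Q̄_B = 133.65 / 137.06 = 0.9751.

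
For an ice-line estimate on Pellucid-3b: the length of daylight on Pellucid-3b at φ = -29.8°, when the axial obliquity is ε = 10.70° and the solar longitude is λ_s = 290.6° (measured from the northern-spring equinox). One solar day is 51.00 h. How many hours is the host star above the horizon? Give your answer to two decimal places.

27.14 h

Solar declination: sin δ = sin ε · sin λ_s = sin 10.70° × sin 290.6° = -0.17380, so δ = -10.009°.
cos H₀ = −tan φ · tan δ = −tan(-29.8°) × tan(-10.009°) = -0.1011, so H₀ = 1.6720 rad = 95.80°.
Daylight = 2H₀/(2π) × 51.00 h = (1.6720/π) × 51.00 = 27.14 h.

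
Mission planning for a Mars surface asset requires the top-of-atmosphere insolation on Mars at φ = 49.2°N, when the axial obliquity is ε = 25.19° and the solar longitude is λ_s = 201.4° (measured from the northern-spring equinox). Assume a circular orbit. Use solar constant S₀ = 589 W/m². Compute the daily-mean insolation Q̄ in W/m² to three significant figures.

Q̄ ≈ 88.4 W/m²

Solar declination: sin δ = sin ε · sin λ_s = sin 25.19° × sin 201.4° = -0.15530, so δ = -8.934°.
cos H₀ = −tan(+49.2°) tan(-8.934°) = 0.1821, H₀ = 1.3876 rad.
Bracket: H₀ sin φ sin δ + cos φ cos δ sin H₀ = 1.3876×0.75700×-0.15530 + 0.65342×0.98787×0.98328 = -0.163129 + 0.634701 = 0.471572.
Q̄ = (S₀/π) × [bracket] = (589/π) × 0.471572 = 88.41 W/m².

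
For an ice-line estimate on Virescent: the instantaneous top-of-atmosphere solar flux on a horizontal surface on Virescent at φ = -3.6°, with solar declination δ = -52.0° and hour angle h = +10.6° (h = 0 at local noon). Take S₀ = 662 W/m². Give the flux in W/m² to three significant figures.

cos θ_z = sin φ sin δ + cos φ cos δ cos h = 0.049480 + 0.603961 = 0.653441.
Flux = S₀ · cos θ_z = 662 × 0.653441 = 432.6 W/m².

433 W/m²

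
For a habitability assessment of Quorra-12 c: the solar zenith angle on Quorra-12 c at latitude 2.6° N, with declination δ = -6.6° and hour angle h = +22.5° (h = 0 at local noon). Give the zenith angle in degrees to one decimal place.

θ_z = 24.3°

cos θ_z = sin φ sin δ + cos φ cos δ cos h = -0.005214 + 0.916812 = 0.911598.
θ_z = arccos(0.911598) = 24.3°.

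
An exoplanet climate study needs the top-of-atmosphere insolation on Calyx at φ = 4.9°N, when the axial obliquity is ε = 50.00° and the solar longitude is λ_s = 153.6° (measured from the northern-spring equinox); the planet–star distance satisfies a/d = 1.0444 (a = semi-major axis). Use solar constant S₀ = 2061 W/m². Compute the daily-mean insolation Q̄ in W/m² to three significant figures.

Solar declination: sin δ = sin ε · sin λ_s = sin 50.00° × sin 153.6° = 0.34061, so δ = +19.914°.
cos H₀ = −tan(+4.9°) tan(+19.914°) = -0.0311, H₀ = 1.6019 rad.
Bracket: H₀ sin φ sin δ + cos φ cos δ sin H₀ = 1.6019×0.08542×0.34061 + 0.99635×0.94020×0.99952 = 0.046607 + 0.936319 = 0.982926.
Inverse-square distance factor (a/d)² = 1.0444² = 1.090771.
Q̄ = (S₀/π) × 1.090771 × [bracket] = (2061/π) × 1.090771 × 0.982926 = 703.4 W/m².

Q̄ ≈ 703 W/m²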